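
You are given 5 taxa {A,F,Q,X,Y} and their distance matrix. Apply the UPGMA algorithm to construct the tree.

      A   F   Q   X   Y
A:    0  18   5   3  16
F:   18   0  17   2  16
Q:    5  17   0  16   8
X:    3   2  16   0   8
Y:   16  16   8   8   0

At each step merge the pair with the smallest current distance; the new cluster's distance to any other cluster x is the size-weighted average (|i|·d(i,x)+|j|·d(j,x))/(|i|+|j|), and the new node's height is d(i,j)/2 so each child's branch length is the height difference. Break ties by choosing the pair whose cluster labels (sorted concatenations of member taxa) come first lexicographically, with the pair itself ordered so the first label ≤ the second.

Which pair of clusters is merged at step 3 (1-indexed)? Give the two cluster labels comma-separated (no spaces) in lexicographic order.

AQ,Y

step 1: merge (F,X) at d=2; branch lengths F→1, X→1; new cluster FX
  updated: d(A,FX)=21/2, d(FX,Q)=33/2, d(FX,Y)=12
step 2: merge (A,Q) at d=5; branch lengths A→5/2, Q→5/2; new cluster AQ
  updated: d(AQ,FX)=27/2, d(AQ,Y)=12
step 3: merge (AQ,Y) at d=12; branch lengths AQ→7/2, Y→6; new cluster AQY
  updated: d(AQY,FX)=13
step 4: merge (AQY,FX) at d=13; branch lengths AQY→1/2, FX→11/2; new cluster AFQXY
final tree: (((A:5/2,Q:5/2):7/2,Y:6):1/2,(F:1,X:1):11/2)
total length: 45/2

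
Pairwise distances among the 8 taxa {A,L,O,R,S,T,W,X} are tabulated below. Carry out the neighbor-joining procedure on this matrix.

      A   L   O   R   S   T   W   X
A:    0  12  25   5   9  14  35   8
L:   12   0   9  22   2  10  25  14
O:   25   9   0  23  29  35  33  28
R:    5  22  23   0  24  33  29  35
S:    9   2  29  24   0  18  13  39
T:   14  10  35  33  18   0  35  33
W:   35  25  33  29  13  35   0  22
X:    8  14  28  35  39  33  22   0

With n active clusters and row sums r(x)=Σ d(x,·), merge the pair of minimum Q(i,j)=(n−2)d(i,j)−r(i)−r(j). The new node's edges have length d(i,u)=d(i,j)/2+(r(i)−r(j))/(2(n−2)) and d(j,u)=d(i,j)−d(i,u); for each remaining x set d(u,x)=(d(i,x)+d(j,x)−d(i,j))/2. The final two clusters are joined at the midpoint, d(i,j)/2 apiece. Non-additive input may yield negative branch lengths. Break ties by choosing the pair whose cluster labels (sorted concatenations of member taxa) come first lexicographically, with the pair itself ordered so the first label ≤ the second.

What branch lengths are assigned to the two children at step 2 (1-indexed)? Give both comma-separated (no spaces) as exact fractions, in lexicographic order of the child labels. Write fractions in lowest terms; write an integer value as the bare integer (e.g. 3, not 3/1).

step 1: merge (A,R) at d=5, Q=-249; branch lengths A→-11/4, R→31/4; new cluster AR
  updated: d(AR,L)=29/2, d(AR,O)=43/2, d(AR,S)=14, d(AR,T)=21, d(AR,W)=59/2, d(AR,X)=19
step 2: merge (S,W) at d=13, Q=-415/2; branch lengths S→9/4, W→43/4; new cluster SW
  updated: d(AR,SW)=61/4, d(L,SW)=7, d(O,SW)=49/2, d(SW,T)=20, d(SW,X)=24
step 3: merge (L,O) at d=9, Q=-273/2; branch lengths L→-55/16, O→199/16; new cluster LO
  updated: d(AR,LO)=27/2, d(LO,SW)=45/4, d(LO,T)=18, d(LO,X)=33/2
step 4: merge (AR,X) at d=19, Q=-417/4; branch lengths AR→133/24, X→323/24; new cluster ARX
  updated: d(ARX,LO)=11/2, d(ARX,SW)=81/8, d(ARX,T)=35/2
step 5: merge (ARX,LO) at d=11/2, Q=-455/8; branch lengths ARX→75/32, LO→101/32; new cluster ALORX
  updated: d(ALORX,SW)=127/16, d(ALORX,T)=15
step 6: merge (ALORX,SW) at d=127/16, Q=-687/16; branch lengths ALORX→47/32, SW→207/32; new cluster ALORSWX
  updated: d(ALORSWX,T)=433/32
step 7: merge (ALORSWX,T) at d=433/32; branch lengths ALORSWX→433/64, T→433/64; new cluster ALORSTWX
final tree: (((((A:-11/4,R:31/4):133/24,X:323/24):75/32,(L:-55/16,O:199/16):101/32):47/32,(S:9/4,W:43/4):207/32):433/64,T:433/64)
total length: 2335/32

9/4,43/4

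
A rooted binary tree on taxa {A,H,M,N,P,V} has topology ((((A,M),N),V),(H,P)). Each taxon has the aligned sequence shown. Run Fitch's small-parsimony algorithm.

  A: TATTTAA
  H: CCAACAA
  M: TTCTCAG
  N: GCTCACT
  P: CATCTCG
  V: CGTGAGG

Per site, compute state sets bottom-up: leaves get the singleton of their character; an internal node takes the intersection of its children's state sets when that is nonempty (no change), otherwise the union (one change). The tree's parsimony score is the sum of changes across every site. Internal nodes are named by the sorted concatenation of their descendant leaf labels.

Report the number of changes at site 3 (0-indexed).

3

site 0, node AM: A={T} ∩ M={T} → {T} (+0)
site 0, node AMN: AM={T} ∪ N={G} → {G,T} (+1)
site 0, node AMNV: AMN={G,T} ∪ V={C} → {C,G,T} (+1)
site 0, node HP: H={C} ∩ P={C} → {C} (+0)
site 0, node AHMNPV: AMNV={C,G,T} ∩ HP={C} → {C} (+0)
site 1, node AM: A={A} ∪ M={T} → {A,T} (+1)
site 1, node AMN: AM={A,T} ∪ N={C} → {A,C,T} (+1)
site 1, node AMNV: AMN={A,C,T} ∪ V={G} → {A,C,G,T} (+1)
site 1, node HP: H={C} ∪ P={A} → {A,C} (+1)
site 1, node AHMNPV: AMNV={A,C,G,T} ∩ HP={A,C} → {A,C} (+0)
site 2, node AM: A={T} ∪ M={C} → {C,T} (+1)
site 2, node AMN: AM={C,T} ∩ N={T} → {T} (+0)
site 2, node AMNV: AMN={T} ∩ V={T} → {T} (+0)
site 2, node HP: H={A} ∪ P={T} → {A,T} (+1)
site 2, node AHMNPV: AMNV={T} ∩ HP={A,T} → {T} (+0)
site 3, node AM: A={T} ∩ M={T} → {T} (+0)
site 3, node AMN: AM={T} ∪ N={C} → {C,T} (+1)
site 3, node AMNV: AMN={C,T} ∪ V={G} → {C,G,T} (+1)
site 3, node HP: H={A} ∪ P={C} → {A,C} (+1)
site 3, node AHMNPV: AMNV={C,G,T} ∩ HP={A,C} → {C} (+0)
site 4, node AM: A={T} ∪ M={C} → {C,T} (+1)
site 4, node AMN: AM={C,T} ∪ N={A} → {A,C,T} (+1)
site 4, node AMNV: AMN={A,C,T} ∩ V={A} → {A} (+0)
site 4, node HP: H={C} ∪ P={T} → {C,T} (+1)
site 4, node AHMNPV: AMNV={A} ∪ HP={C,T} → {A,C,T} (+1)
site 5, node AM: A={A} ∩ M={A} → {A} (+0)
site 5, node AMN: AM={A} ∪ N={C} → {A,C} (+1)
site 5, node AMNV: AMN={A,C} ∪ V={G} → {A,C,G} (+1)
site 5, node HP: H={A} ∪ P={C} → {A,C} (+1)
site 5, node AHMNPV: AMNV={A,C,G} ∩ HP={A,C} → {A,C} (+0)
site 6, node AM: A={A} ∪ M={G} → {A,G} (+1)
site 6, node AMN: AM={A,G} ∪ N={T} → {A,G,T} (+1)
site 6, node AMNV: AMN={A,G,T} ∩ V={G} → {G} (+0)
site 6, node HP: H={A} ∪ P={G} → {A,G} (+1)
site 6, node AHMNPV: AMNV={G} ∩ HP={A,G} → {G} (+0)
per-site changes: [2, 4, 2, 3, 4, 3, 3]; total = 21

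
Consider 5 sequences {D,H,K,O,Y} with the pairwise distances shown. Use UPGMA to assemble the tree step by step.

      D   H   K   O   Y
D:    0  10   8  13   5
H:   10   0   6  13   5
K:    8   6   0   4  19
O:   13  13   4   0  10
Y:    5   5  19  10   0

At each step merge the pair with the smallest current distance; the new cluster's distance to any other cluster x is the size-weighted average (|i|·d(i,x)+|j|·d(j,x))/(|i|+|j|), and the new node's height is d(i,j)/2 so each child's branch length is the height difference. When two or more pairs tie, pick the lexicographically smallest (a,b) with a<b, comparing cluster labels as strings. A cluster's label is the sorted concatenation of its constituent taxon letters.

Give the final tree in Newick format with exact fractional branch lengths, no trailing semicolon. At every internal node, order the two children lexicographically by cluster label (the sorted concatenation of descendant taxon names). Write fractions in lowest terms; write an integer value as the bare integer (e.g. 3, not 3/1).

(((D:5/2,Y:5/2):5/4,H:15/4):2,(K:2,O:2):15/4)

iteration 1: select K,O (d=4); attach at lengths (2, 2); label the merged cluster KO
  updated: d(D,KO)=21/2, d(H,KO)=19/2, d(KO,Y)=29/2
iteration 2: select D,Y (d=5); attach at lengths (5/2, 5/2); label the merged cluster DY
  updated: d(DY,H)=15/2, d(DY,KO)=25/2
iteration 3: select DY,H (d=15/2); attach at lengths (5/4, 15/4); label the merged cluster DHY
  updated: d(DHY,KO)=23/2
iteration 4: select DHY,KO (d=23/2); attach at lengths (2, 15/4); label the merged cluster DHKOY
final tree: (((D:5/2,Y:5/2):5/4,H:15/4):2,(K:2,O:2):15/4)
total length: 79/4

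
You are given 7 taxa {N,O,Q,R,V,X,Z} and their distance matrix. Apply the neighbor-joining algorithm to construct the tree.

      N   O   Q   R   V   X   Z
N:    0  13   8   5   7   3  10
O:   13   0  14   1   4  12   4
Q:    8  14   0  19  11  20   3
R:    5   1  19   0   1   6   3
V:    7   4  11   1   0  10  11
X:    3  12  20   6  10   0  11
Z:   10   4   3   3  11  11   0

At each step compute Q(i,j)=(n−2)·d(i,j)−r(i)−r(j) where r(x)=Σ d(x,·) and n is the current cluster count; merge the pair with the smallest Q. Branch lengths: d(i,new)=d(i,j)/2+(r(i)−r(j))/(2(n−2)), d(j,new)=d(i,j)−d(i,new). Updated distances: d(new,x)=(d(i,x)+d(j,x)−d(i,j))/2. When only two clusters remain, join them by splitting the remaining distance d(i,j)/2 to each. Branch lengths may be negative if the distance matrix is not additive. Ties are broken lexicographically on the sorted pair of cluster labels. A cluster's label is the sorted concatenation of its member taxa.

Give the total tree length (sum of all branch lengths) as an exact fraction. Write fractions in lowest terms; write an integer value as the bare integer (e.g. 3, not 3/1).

41/2

step 1: merge (Q,Z) at d=3, Q=-102; branch lengths Q→24/5, Z→-9/5; new cluster QZ
  updated: d(N,QZ)=15/2, d(O,QZ)=15/2, d(QZ,R)=19/2, d(QZ,V)=19/2, d(QZ,X)=14
step 2: merge (N,X) at d=3, Q=-137/2; branch lengths N→5/16, X→43/16; new cluster NX
  updated: d(NX,O)=11, d(NX,QZ)=37/4, d(NX,R)=4, d(NX,V)=7
step 3: merge (NX,QZ) at d=37/4, Q=-157/4; branch lengths NX→31/8, QZ→43/8; new cluster NQXZ
  updated: d(NQXZ,O)=37/8, d(NQXZ,R)=17/8, d(NQXZ,V)=29/8
step 4: merge (NQXZ,V) at d=29/8, Q=-47/4; branch lengths NQXZ→9/4, V→11/8; new cluster NQVXZ
  updated: d(NQVXZ,O)=5/2, d(NQVXZ,R)=-1/4
step 5: merge (NQVXZ,O) at d=5/2, Q=-13/4; branch lengths NQVXZ→5/8, O→15/8; new cluster NOQVXZ
  updated: d(NOQVXZ,R)=-7/8
step 6: merge (NOQVXZ,R) at d=-7/8; branch lengths NOQVXZ→-7/16, R→-7/16; new cluster NOQRVXZ
final tree: (((((N:5/16,X:43/16):31/8,(Q:24/5,Z:-9/5):43/8):9/4,V:11/8):5/8,O:15/8):-7/16,R:-7/16)
total length: 41/2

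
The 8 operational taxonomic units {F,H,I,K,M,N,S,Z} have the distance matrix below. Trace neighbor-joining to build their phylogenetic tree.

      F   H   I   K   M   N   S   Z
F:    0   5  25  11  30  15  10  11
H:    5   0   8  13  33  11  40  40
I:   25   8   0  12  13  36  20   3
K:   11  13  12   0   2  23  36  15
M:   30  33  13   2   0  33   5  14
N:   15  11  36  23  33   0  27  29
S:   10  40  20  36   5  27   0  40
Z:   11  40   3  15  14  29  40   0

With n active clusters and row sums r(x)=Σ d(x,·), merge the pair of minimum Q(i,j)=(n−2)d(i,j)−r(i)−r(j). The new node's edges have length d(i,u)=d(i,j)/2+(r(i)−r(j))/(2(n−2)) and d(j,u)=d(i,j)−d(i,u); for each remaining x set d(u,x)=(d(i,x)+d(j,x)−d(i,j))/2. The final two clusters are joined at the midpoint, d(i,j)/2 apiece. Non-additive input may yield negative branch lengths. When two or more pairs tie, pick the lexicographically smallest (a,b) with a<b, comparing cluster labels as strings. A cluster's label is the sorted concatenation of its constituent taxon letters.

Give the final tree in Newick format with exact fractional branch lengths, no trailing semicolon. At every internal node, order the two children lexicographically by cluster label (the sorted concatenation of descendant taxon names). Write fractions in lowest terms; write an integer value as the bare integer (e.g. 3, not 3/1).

1. join M+S (d=5, Q=-278) ⇒ MS; edges |M|=-3/2, |S|=13/2
  updated: d(F,MS)=35/2, d(H,MS)=34, d(I,MS)=14, d(K,MS)=33/2, d(MS,N)=55/2, d(MS,Z)=49/2
2. join I+Z (d=3, Q=-411/2) ⇒ IZ; edges |I|=-19/20, |Z|=79/20
  updated: d(F,IZ)=33/2, d(H,IZ)=45/2, d(IZ,K)=12, d(IZ,MS)=71/4, d(IZ,N)=31
3. join H+N (d=11, Q=-149) ⇒ HN; edges |H|=11/4, |N|=33/4
  updated: d(F,HN)=9/2, d(HN,IZ)=85/4, d(HN,K)=25/2, d(HN,MS)=101/4
4. join F+HN (d=9/2, Q=-199/2) ⇒ FHN; edges |F|=-1/12, |HN|=55/12
  updated: d(FHN,IZ)=133/8, d(FHN,K)=19/2, d(FHN,MS)=153/8
5. join FHN+K (d=19/2, Q=-257/4) ⇒ FHKN; edges |FHN|=105/16, |K|=47/16
  updated: d(FHKN,IZ)=153/16, d(FHKN,MS)=209/16
6. join FHKN+IZ (d=153/16, Q=-323/8) ⇒ FHIKNZ; edges |FHKN|=39/16, |IZ|=57/8
  updated: d(FHIKNZ,MS)=85/8
7. join FHIKNZ+MS (d=85/8) ⇒ FHIKMNSZ; edges |FHIKNZ|=85/16, |MS|=85/16
final tree: ((((F:-1/12,(H:11/4,N:33/4):55/12):105/16,K:47/16):39/16,(I:-19/20,Z:79/20):57/8):85/16,(M:-3/2,S:13/2):85/16)
total length: 851/16

((((F:-1/12,(H:11/4,N:33/4):55/12):105/16,K:47/16):39/16,(I:-19/20,Z:79/20):57/8):85/16,(M:-3/2,S:13/2):85/16)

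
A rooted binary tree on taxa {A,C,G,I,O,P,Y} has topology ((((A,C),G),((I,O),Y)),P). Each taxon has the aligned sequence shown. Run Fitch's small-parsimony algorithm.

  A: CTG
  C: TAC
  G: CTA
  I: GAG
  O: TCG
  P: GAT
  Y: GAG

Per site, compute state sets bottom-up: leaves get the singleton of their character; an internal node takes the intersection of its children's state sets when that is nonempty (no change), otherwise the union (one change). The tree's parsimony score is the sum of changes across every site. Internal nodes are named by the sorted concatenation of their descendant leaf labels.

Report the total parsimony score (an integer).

site 0, node AC: A={C} ∪ C={T} → {C,T} (+1)
site 0, node ACG: AC={C,T} ∩ G={C} → {C} (+0)
site 0, node IO: I={G} ∪ O={T} → {G,T} (+1)
site 0, node IOY: IO={G,T} ∩ Y={G} → {G} (+0)
site 0, node ACGIOY: ACG={C} ∪ IOY={G} → {C,G} (+1)
site 0, node ACGIOPY: ACGIOY={C,G} ∩ P={G} → {G} (+0)
site 1, node AC: A={T} ∪ C={A} → {A,T} (+1)
site 1, node ACG: AC={A,T} ∩ G={T} → {T} (+0)
site 1, node IO: I={A} ∪ O={C} → {A,C} (+1)
site 1, node IOY: IO={A,C} ∩ Y={A} → {A} (+0)
site 1, node ACGIOY: ACG={T} ∪ IOY={A} → {A,T} (+1)
site 1, node ACGIOPY: ACGIOY={A,T} ∩ P={A} → {A} (+0)
site 2, node AC: A={G} ∪ C={C} → {C,G} (+1)
site 2, node ACG: AC={C,G} ∪ G={A} → {A,C,G} (+1)
site 2, node IO: I={G} ∩ O={G} → {G} (+0)
site 2, node IOY: IO={G} ∩ Y={G} → {G} (+0)
site 2, node ACGIOY: ACG={A,C,G} ∩ IOY={G} → {G} (+0)
site 2, node ACGIOPY: ACGIOY={G} ∪ P={T} → {G,T} (+1)
per-site changes: [3, 3, 3]; total = 9

9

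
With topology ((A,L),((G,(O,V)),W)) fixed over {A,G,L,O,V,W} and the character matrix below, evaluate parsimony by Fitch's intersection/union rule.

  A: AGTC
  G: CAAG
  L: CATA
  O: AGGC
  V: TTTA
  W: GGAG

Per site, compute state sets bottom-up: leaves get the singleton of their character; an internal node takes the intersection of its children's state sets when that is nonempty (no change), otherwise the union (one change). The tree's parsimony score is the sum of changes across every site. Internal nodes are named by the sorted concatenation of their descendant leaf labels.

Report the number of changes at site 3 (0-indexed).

4

site 0, node AL: A={A} ∪ L={C} → {A,C} (+1)
site 0, node OV: O={A} ∪ V={T} → {A,T} (+1)
site 0, node GOV: G={C} ∪ OV={A,T} → {A,C,T} (+1)
site 0, node GOVW: GOV={A,C,T} ∪ W={G} → {A,C,G,T} (+1)
site 0, node AGLOVW: AL={A,C} ∩ GOVW={A,C,G,T} → {A,C} (+0)
site 1, node AL: A={G} ∪ L={A} → {A,G} (+1)
site 1, node OV: O={G} ∪ V={T} → {G,T} (+1)
site 1, node GOV: G={A} ∪ OV={G,T} → {A,G,T} (+1)
site 1, node GOVW: GOV={A,G,T} ∩ W={G} → {G} (+0)
site 1, node AGLOVW: AL={A,G} ∩ GOVW={G} → {G} (+0)
site 2, node AL: A={T} ∩ L={T} → {T} (+0)
site 2, node OV: O={G} ∪ V={T} → {G,T} (+1)
site 2, node GOV: G={A} ∪ OV={G,T} → {A,G,T} (+1)
site 2, node GOVW: GOV={A,G,T} ∩ W={A} → {A} (+0)
site 2, node AGLOVW: AL={T} ∪ GOVW={A} → {A,T} (+1)
site 3, node AL: A={C} ∪ L={A} → {A,C} (+1)
site 3, node OV: O={C} ∪ V={A} → {A,C} (+1)
site 3, node GOV: G={G} ∪ OV={A,C} → {A,C,G} (+1)
site 3, node GOVW: GOV={A,C,G} ∩ W={G} → {G} (+0)
site 3, node AGLOVW: AL={A,C} ∪ GOVW={G} → {A,C,G} (+1)
per-site changes: [4, 3, 3, 4]; total = 14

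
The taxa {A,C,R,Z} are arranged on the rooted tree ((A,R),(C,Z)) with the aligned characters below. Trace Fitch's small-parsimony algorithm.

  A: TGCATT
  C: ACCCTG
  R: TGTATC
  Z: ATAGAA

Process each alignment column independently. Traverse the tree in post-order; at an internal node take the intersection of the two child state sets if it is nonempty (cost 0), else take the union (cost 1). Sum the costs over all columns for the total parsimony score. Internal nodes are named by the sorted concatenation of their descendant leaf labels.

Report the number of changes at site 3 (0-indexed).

site 0, node AR: A={T} ∩ R={T} → {T} (+0)
site 0, node CZ: C={A} ∩ Z={A} → {A} (+0)
site 0, node ACRZ: AR={T} ∪ CZ={A} → {A,T} (+1)
site 1, node AR: A={G} ∩ R={G} → {G} (+0)
site 1, node CZ: C={C} ∪ Z={T} → {C,T} (+1)
site 1, node ACRZ: AR={G} ∪ CZ={C,T} → {C,G,T} (+1)
site 2, node AR: A={C} ∪ R={T} → {C,T} (+1)
site 2, node CZ: C={C} ∪ Z={A} → {A,C} (+1)
site 2, node ACRZ: AR={C,T} ∩ CZ={A,C} → {C} (+0)
site 3, node AR: A={A} ∩ R={A} → {A} (+0)
site 3, node CZ: C={C} ∪ Z={G} → {C,G} (+1)
site 3, node ACRZ: AR={A} ∪ CZ={C,G} → {A,C,G} (+1)
site 4, node AR: A={T} ∩ R={T} → {T} (+0)
site 4, node CZ: C={T} ∪ Z={A} → {A,T} (+1)
site 4, node ACRZ: AR={T} ∩ CZ={A,T} → {T} (+0)
site 5, node AR: A={T} ∪ R={C} → {C,T} (+1)
site 5, node CZ: C={G} ∪ Z={A} → {A,G} (+1)
site 5, node ACRZ: AR={C,T} ∪ CZ={A,G} → {A,C,G,T} (+1)
per-site changes: [1, 2, 2, 2, 1, 3]; total = 11

2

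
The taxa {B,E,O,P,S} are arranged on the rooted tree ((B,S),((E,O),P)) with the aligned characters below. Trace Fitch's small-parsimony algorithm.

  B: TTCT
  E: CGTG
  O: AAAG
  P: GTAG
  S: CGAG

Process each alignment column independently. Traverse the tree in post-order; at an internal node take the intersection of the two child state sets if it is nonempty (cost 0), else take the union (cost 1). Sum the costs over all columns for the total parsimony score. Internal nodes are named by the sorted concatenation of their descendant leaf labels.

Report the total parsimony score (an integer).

[col 0] BS: children B:{T}, S:{C} ∪→ {C,T}; cost 1
[col 0] EO: children E:{C}, O:{A} ∪→ {A,C}; cost 1
[col 0] EOP: children EO:{A,C}, P:{G} ∪→ {A,C,G}; cost 1
[col 0] BEOPS: children BS:{C,T}, EOP:{A,C,G} ∩→ {C}; cost 0
[col 1] BS: children B:{T}, S:{G} ∪→ {G,T}; cost 1
[col 1] EO: children E:{G}, O:{A} ∪→ {A,G}; cost 1
[col 1] EOP: children EO:{A,G}, P:{T} ∪→ {A,G,T}; cost 1
[col 1] BEOPS: children BS:{G,T}, EOP:{A,G,T} ∩→ {G,T}; cost 0
[col 2] BS: children B:{C}, S:{A} ∪→ {A,C}; cost 1
[col 2] EO: children E:{T}, O:{A} ∪→ {A,T}; cost 1
[col 2] EOP: children EO:{A,T}, P:{A} ∩→ {A}; cost 0
[col 2] BEOPS: children BS:{A,C}, EOP:{A} ∩→ {A}; cost 0
[col 3] BS: children B:{T}, S:{G} ∪→ {G,T}; cost 1
[col 3] EO: children E:{G}, O:{G} ∩→ {G}; cost 0
[col 3] EOP: children EO:{G}, P:{G} ∩→ {G}; cost 0
[col 3] BEOPS: children BS:{G,T}, EOP:{G} ∩→ {G}; cost 0
per-site changes: [3, 3, 2, 1]; total = 9

9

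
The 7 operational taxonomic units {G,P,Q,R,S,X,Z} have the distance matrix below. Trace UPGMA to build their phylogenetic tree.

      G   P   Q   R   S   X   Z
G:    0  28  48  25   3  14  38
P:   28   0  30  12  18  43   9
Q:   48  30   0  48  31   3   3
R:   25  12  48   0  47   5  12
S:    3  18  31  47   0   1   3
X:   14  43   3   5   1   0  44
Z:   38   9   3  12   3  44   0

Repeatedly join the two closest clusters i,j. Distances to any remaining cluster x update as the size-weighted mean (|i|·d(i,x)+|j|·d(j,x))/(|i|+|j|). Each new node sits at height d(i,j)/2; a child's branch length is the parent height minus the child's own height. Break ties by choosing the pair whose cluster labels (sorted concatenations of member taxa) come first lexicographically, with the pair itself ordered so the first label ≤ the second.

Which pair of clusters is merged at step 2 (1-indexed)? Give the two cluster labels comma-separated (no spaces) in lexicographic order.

Q,Z

iteration 1: select S,X (d=1); attach at lengths (1/2, 1/2); label the merged cluster SX
  updated: d(G,SX)=17/2, d(P,SX)=61/2, d(Q,SX)=17, d(R,SX)=26, d(SX,Z)=47/2
iteration 2: select Q,Z (d=3); attach at lengths (3/2, 3/2); label the merged cluster QZ
  updated: d(G,QZ)=43, d(P,QZ)=39/2, d(QZ,R)=30, d(QZ,SX)=81/4
iteration 3: select G,SX (d=17/2); attach at lengths (17/4, 15/4); label the merged cluster GSX
  updated: d(GSX,P)=89/3, d(GSX,QZ)=167/6, d(GSX,R)=77/3
iteration 4: select P,R (d=12); attach at lengths (6, 6); label the merged cluster PR
  updated: d(GSX,PR)=83/3, d(PR,QZ)=99/4
iteration 5: select PR,QZ (d=99/4); attach at lengths (51/8, 87/8); label the merged cluster PQRZ
  updated: d(GSX,PQRZ)=111/4
iteration 6: select GSX,PQRZ (d=111/4); attach at lengths (77/8, 3/2); label the merged cluster GPQRSXZ
final tree: ((G:17/4,(S:1/2,X:1/2):15/4):77/8,((P:6,R:6):51/8,(Q:3/2,Z:3/2):87/8):3/2)
total length: 419/8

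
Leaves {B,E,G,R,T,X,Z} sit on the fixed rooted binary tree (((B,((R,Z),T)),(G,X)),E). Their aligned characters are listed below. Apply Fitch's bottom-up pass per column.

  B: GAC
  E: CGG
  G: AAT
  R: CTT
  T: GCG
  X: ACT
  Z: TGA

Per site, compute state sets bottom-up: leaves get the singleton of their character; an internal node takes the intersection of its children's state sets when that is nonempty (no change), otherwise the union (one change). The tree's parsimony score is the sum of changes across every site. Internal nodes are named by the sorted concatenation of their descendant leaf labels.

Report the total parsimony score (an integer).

13

[col 0] RZ: children R:{C}, Z:{T} ∪→ {C,T}; cost 1
[col 0] RTZ: children RZ:{C,T}, T:{G} ∪→ {C,G,T}; cost 1
[col 0] BRTZ: children B:{G}, RTZ:{C,G,T} ∩→ {G}; cost 0
[col 0] GX: children G:{A}, X:{A} ∩→ {A}; cost 0
[col 0] BGRTXZ: children BRTZ:{G}, GX:{A} ∪→ {A,G}; cost 1
[col 0] BEGRTXZ: children BGRTXZ:{A,G}, E:{C} ∪→ {A,C,G}; cost 1
[col 1] RZ: children R:{T}, Z:{G} ∪→ {G,T}; cost 1
[col 1] RTZ: children RZ:{G,T}, T:{C} ∪→ {C,G,T}; cost 1
[col 1] BRTZ: children B:{A}, RTZ:{C,G,T} ∪→ {A,C,G,T}; cost 1
[col 1] GX: children G:{A}, X:{C} ∪→ {A,C}; cost 1
[col 1] BGRTXZ: children BRTZ:{A,C,G,T}, GX:{A,C} ∩→ {A,C}; cost 0
[col 1] BEGRTXZ: children BGRTXZ:{A,C}, E:{G} ∪→ {A,C,G}; cost 1
[col 2] RZ: children R:{T}, Z:{A} ∪→ {A,T}; cost 1
[col 2] RTZ: children RZ:{A,T}, T:{G} ∪→ {A,G,T}; cost 1
[col 2] BRTZ: children B:{C}, RTZ:{A,G,T} ∪→ {A,C,G,T}; cost 1
[col 2] GX: children G:{T}, X:{T} ∩→ {T}; cost 0
[col 2] BGRTXZ: children BRTZ:{A,C,G,T}, GX:{T} ∩→ {T}; cost 0
[col 2] BEGRTXZ: children BGRTXZ:{T}, E:{G} ∪→ {G,T}; cost 1
per-site changes: [4, 5, 4]; total = 13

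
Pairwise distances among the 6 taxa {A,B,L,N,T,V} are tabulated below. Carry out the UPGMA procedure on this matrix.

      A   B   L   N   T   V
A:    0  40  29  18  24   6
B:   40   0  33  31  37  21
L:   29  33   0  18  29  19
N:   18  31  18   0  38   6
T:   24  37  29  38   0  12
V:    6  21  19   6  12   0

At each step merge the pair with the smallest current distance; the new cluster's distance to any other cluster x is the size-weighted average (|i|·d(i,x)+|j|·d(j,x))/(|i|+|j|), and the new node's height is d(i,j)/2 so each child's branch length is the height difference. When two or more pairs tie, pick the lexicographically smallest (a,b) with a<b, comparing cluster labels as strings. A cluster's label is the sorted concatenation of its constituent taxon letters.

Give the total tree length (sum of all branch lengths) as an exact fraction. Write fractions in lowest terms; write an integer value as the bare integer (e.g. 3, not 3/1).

step 1: merge (A,V) at d=6; branch lengths A→3, V→3; new cluster AV
  updated: d(AV,B)=61/2, d(AV,L)=24, d(AV,N)=12, d(AV,T)=18
step 2: merge (AV,N) at d=12; branch lengths AV→3, N→6; new cluster ANV
  updated: d(ANV,B)=92/3, d(ANV,L)=22, d(ANV,T)=74/3
step 3: merge (ANV,L) at d=22; branch lengths ANV→5, L→11; new cluster ALNV
  updated: d(ALNV,B)=125/4, d(ALNV,T)=103/4
step 4: merge (ALNV,T) at d=103/4; branch lengths ALNV→15/8, T→103/8; new cluster ALNTV
  updated: d(ALNTV,B)=162/5
step 5: merge (ALNTV,B) at d=162/5; branch lengths ALNTV→133/40, B→81/5; new cluster ABLNTV
final tree: (((((A:3,V:3):3,N:6):5,L:11):15/8,T:103/8):133/40,B:81/5)
total length: 2611/40

2611/40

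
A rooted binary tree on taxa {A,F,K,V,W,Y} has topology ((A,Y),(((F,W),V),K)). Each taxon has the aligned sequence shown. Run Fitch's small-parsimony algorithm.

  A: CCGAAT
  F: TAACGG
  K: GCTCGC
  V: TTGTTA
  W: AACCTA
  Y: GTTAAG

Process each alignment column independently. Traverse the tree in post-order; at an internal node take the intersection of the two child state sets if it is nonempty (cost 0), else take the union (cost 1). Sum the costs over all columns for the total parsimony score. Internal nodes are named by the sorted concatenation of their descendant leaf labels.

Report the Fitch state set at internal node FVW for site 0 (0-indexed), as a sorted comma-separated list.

[col 0] AY: children A:{C}, Y:{G} ∪→ {C,G}; cost 1
[col 0] FW: children F:{T}, W:{A} ∪→ {A,T}; cost 1
[col 0] FVW: children FW:{A,T}, V:{T} ∩→ {T}; cost 0
[col 0] FKVW: children FVW:{T}, K:{G} ∪→ {G,T}; cost 1
[col 0] AFKVWY: children AY:{C,G}, FKVW:{G,T} ∩→ {G}; cost 0
[col 1] AY: children A:{C}, Y:{T} ∪→ {C,T}; cost 1
[col 1] FW: children F:{A}, W:{A} ∩→ {A}; cost 0
[col 1] FVW: children FW:{A}, V:{T} ∪→ {A,T}; cost 1
[col 1] FKVW: children FVW:{A,T}, K:{C} ∪→ {A,C,T}; cost 1
[col 1] AFKVWY: children AY:{C,T}, FKVW:{A,C,T} ∩→ {C,T}; cost 0
[col 2] AY: children A:{G}, Y:{T} ∪→ {G,T}; cost 1
[col 2] FW: children F:{A}, W:{C} ∪→ {A,C}; cost 1
[col 2] FVW: children FW:{A,C}, V:{G} ∪→ {A,C,G}; cost 1
[col 2] FKVW: children FVW:{A,C,G}, K:{T} ∪→ {A,C,G,T}; cost 1
[col 2] AFKVWY: children AY:{G,T}, FKVW:{A,C,G,T} ∩→ {G,T}; cost 0
[col 3] AY: children A:{A}, Y:{A} ∩→ {A}; cost 0
[col 3] FW: children F:{C}, W:{C} ∩→ {C}; cost 0
[col 3] FVW: children FW:{C}, V:{T} ∪→ {C,T}; cost 1
[col 3] FKVW: children FVW:{C,T}, K:{C} ∩→ {C}; cost 0
[col 3] AFKVWY: children AY:{A}, FKVW:{C} ∪→ {A,C}; cost 1
[col 4] AY: children A:{A}, Y:{A} ∩→ {A}; cost 0
[col 4] FW: children F:{G}, W:{T} ∪→ {G,T}; cost 1
[col 4] FVW: children FW:{G,T}, V:{T} ∩→ {T}; cost 0
[col 4] FKVW: children FVW:{T}, K:{G} ∪→ {G,T}; cost 1
[col 4] AFKVWY: children AY:{A}, FKVW:{G,T} ∪→ {A,G,T}; cost 1
[col 5] AY: children A:{T}, Y:{G} ∪→ {G,T}; cost 1
[col 5] FW: children F:{G}, W:{A} ∪→ {A,G}; cost 1
[col 5] FVW: children FW:{A,G}, V:{A} ∩→ {A}; cost 0
[col 5] FKVW: children FVW:{A}, K:{C} ∪→ {A,C}; cost 1
[col 5] AFKVWY: children AY:{G,T}, FKVW:{A,C} ∪→ {A,C,G,T}; cost 1
per-site changes: [3, 3, 4, 2, 3, 4]; total = 19

T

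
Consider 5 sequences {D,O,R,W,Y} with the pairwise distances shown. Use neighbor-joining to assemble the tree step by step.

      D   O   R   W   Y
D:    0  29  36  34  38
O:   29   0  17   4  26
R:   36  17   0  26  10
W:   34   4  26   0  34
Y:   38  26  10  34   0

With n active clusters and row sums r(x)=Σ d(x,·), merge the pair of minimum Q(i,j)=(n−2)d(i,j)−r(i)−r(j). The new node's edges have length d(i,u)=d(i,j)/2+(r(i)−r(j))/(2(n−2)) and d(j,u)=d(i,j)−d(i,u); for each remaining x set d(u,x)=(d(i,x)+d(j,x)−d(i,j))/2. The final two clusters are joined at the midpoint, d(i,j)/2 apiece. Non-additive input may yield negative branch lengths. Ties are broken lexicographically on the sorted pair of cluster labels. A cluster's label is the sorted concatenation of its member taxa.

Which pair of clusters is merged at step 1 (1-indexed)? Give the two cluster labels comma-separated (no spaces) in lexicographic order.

iteration 1: select R,Y (d=10, Q=-167); attach at lengths (11/6, 49/6); label the merged cluster RY
  updated: d(D,RY)=32, d(O,RY)=33/2, d(RY,W)=25
iteration 2: select D,RY (d=32, Q=-209/2); attach at lengths (171/8, 85/8); label the merged cluster DRY
  updated: d(DRY,O)=27/4, d(DRY,W)=27/2
iteration 3: select DRY,O (d=27/4, Q=-97/4); attach at lengths (65/8, -11/8); label the merged cluster DORY
  updated: d(DORY,W)=43/8
iteration 4: select DORY,W (d=43/8); attach at lengths (43/16, 43/16); label the merged cluster DORWY
final tree: (((D:171/8,(R:11/6,Y:49/6):85/8):65/8,O:-11/8):43/16,W:43/16)
total length: 433/8

R,Y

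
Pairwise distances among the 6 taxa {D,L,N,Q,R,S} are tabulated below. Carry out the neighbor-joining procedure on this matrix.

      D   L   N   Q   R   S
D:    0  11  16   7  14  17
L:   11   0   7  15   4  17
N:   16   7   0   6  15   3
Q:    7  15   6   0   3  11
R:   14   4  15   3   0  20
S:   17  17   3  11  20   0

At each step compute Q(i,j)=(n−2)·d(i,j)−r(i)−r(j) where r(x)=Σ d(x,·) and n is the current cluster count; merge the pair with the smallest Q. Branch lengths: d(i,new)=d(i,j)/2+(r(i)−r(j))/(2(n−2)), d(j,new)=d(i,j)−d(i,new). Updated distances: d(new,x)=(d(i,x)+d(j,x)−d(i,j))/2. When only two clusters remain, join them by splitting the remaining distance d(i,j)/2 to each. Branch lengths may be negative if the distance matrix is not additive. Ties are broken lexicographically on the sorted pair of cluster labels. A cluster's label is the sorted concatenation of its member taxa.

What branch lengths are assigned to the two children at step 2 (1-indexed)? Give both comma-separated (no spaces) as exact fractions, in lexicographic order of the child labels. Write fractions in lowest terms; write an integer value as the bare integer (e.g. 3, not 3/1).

iteration 1: select N,S (d=3, Q=-103); attach at lengths (-9/8, 33/8); label the merged cluster NS
  updated: d(D,NS)=15, d(L,NS)=21/2, d(NS,Q)=7, d(NS,R)=16
iteration 2: select L,R (d=4, Q=-131/2); attach at lengths (31/12, 17/12); label the merged cluster LR
  updated: d(D,LR)=21/2, d(LR,NS)=45/4, d(LR,Q)=7
iteration 3: select D,LR (d=21/2, Q=-161/4); attach at lengths (99/16, 69/16); label the merged cluster DLR
  updated: d(DLR,NS)=63/8, d(DLR,Q)=7/4
iteration 4: select DLR,NS (d=63/8, Q=-133/8); attach at lengths (21/16, 105/16); label the merged cluster DLNRS
  updated: d(DLNRS,Q)=7/16
iteration 5: select DLNRS,Q (d=7/16); attach at lengths (7/32, 7/32); label the merged cluster DLNQRS
final tree: (((D:99/16,(L:31/12,R:17/12):69/16):21/16,(N:-9/8,S:33/8):105/16):7/32,Q:7/32)
total length: 413/16

31/12,17/12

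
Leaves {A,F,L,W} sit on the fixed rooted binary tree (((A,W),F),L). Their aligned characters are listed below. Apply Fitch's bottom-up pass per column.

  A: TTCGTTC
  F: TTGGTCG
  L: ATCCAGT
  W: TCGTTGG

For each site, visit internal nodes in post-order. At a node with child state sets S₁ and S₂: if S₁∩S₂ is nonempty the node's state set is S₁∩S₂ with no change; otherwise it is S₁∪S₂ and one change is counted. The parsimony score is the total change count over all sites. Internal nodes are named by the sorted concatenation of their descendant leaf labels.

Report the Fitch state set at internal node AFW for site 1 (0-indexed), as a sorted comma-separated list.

[col 0] AW: children A:{T}, W:{T} ∩→ {T}; cost 0
[col 0] AFW: children AW:{T}, F:{T} ∩→ {T}; cost 0
[col 0] AFLW: children AFW:{T}, L:{A} ∪→ {A,T}; cost 1
[col 1] AW: children A:{T}, W:{C} ∪→ {C,T}; cost 1
[col 1] AFW: children AW:{C,T}, F:{T} ∩→ {T}; cost 0
[col 1] AFLW: children AFW:{T}, L:{T} ∩→ {T}; cost 0
[col 2] AW: children A:{C}, W:{G} ∪→ {C,G}; cost 1
[col 2] AFW: children AW:{C,G}, F:{G} ∩→ {G}; cost 0
[col 2] AFLW: children AFW:{G}, L:{C} ∪→ {C,G}; cost 1
[col 3] AW: children A:{G}, W:{T} ∪→ {G,T}; cost 1
[col 3] AFW: children AW:{G,T}, F:{G} ∩→ {G}; cost 0
[col 3] AFLW: children AFW:{G}, L:{C} ∪→ {C,G}; cost 1
[col 4] AW: children A:{T}, W:{T} ∩→ {T}; cost 0
[col 4] AFW: children AW:{T}, F:{T} ∩→ {T}; cost 0
[col 4] AFLW: children AFW:{T}, L:{A} ∪→ {A,T}; cost 1
[col 5] AW: children A:{T}, W:{G} ∪→ {G,T}; cost 1
[col 5] AFW: children AW:{G,T}, F:{C} ∪→ {C,G,T}; cost 1
[col 5] AFLW: children AFW:{C,G,T}, L:{G} ∩→ {G}; cost 0
[col 6] AW: children A:{C}, W:{G} ∪→ {C,G}; cost 1
[col 6] AFW: children AW:{C,G}, F:{G} ∩→ {G}; cost 0
[col 6] AFLW: children AFW:{G}, L:{T} ∪→ {G,T}; cost 1
per-site changes: [1, 1, 2, 2, 1, 2, 2]; total = 11

T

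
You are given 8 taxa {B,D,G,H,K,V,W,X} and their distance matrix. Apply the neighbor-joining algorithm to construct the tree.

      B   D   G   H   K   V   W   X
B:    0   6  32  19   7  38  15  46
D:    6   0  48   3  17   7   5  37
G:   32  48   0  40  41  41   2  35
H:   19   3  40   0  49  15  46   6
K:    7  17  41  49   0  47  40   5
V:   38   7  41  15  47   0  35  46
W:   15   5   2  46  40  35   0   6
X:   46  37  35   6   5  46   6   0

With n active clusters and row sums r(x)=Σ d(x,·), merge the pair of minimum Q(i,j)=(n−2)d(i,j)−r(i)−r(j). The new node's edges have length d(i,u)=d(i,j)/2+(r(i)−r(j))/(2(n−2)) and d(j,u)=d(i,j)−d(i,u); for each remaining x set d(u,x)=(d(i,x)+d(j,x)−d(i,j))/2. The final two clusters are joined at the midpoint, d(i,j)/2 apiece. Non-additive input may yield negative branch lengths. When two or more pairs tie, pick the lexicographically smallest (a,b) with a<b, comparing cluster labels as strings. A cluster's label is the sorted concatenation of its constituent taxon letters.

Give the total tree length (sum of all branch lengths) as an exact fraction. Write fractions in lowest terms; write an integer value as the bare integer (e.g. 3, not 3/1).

265/4

step 1: merge (G,W) at d=2, Q=-376; branch lengths G→17/2, W→-13/2; new cluster GW
  updated: d(B,GW)=45/2, d(D,GW)=51/2, d(GW,H)=42, d(GW,K)=79/2, d(GW,V)=37, d(GW,X)=39/2
step 2: merge (K,X) at d=5, Q=-299; branch lengths K→3, X→2; new cluster KX
  updated: d(B,KX)=24, d(D,KX)=49/2, d(GW,KX)=27, d(H,KX)=25, d(KX,V)=44
step 3: merge (GW,KX) at d=27, Q=-381/2; branch lengths GW→235/16, KX→197/16; new cluster GKWX
  updated: d(B,GKWX)=39/4, d(D,GKWX)=23/2, d(GKWX,H)=20, d(GKWX,V)=27
step 4: merge (B,GKWX) at d=39/4, Q=-447/4; branch lengths B→45/8, GKWX→33/8; new cluster BGKWX
  updated: d(BGKWX,D)=31/8, d(BGKWX,H)=117/8, d(BGKWX,V)=221/8
step 5: merge (BGKWX,D) at d=31/8, Q=-209/4; branch lengths BGKWX→10, D→-49/8; new cluster BDGKWX
  updated: d(BDGKWX,H)=55/8, d(BDGKWX,V)=123/8
step 6: merge (BDGKWX,H) at d=55/8, Q=-149/4; branch lengths BDGKWX→29/8, H→13/4; new cluster BDGHKWX
  updated: d(BDGHKWX,V)=47/4
step 7: merge (BDGHKWX,V) at d=47/4; branch lengths BDGHKWX→47/8, V→47/8; new cluster BDGHKVWX
final tree: ((((B:45/8,((G:17/2,W:-13/2):235/16,(K:3,X:2):197/16):33/8):10,D:-49/8):29/8,H:13/4):47/8,V:47/8)
total length: 265/4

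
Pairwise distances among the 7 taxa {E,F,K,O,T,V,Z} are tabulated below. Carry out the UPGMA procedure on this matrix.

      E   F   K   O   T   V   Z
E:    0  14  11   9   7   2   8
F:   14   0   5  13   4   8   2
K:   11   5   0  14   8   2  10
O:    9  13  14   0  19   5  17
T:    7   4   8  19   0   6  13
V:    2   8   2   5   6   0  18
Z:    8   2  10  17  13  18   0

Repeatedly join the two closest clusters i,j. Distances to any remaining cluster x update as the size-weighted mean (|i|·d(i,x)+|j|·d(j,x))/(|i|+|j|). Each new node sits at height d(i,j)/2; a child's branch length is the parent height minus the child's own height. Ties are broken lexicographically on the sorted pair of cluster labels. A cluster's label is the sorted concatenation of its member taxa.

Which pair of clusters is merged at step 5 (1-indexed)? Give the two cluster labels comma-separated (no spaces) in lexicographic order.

step 1: merge (E,V) at d=2; branch lengths E→1, V→1; new cluster EV
  updated: d(EV,F)=11, d(EV,K)=13/2, d(EV,O)=7, d(EV,T)=13/2, d(EV,Z)=13
step 2: merge (F,Z) at d=2; branch lengths F→1, Z→1; new cluster FZ
  updated: d(EV,FZ)=12, d(FZ,K)=15/2, d(FZ,O)=15, d(FZ,T)=17/2
step 3: merge (EV,K) at d=13/2; branch lengths EV→9/4, K→13/4; new cluster EKV
  updated: d(EKV,FZ)=21/2, d(EKV,O)=28/3, d(EKV,T)=7
step 4: merge (EKV,T) at d=7; branch lengths EKV→1/4, T→7/2; new cluster EKTV
  updated: d(EKTV,FZ)=10, d(EKTV,O)=47/4
step 5: merge (EKTV,FZ) at d=10; branch lengths EKTV→3/2, FZ→4; new cluster EFKTVZ
  updated: d(EFKTVZ,O)=77/6
step 6: merge (EFKTVZ,O) at d=77/6; branch lengths EFKTVZ→17/12, O→77/12; new cluster EFKOTVZ
final tree: (((((E:1,V:1):9/4,K:13/4):1/4,T:7/2):3/2,(F:1,Z:1):4):17/12,O:77/12)
total length: 319/12

EKTV,FZ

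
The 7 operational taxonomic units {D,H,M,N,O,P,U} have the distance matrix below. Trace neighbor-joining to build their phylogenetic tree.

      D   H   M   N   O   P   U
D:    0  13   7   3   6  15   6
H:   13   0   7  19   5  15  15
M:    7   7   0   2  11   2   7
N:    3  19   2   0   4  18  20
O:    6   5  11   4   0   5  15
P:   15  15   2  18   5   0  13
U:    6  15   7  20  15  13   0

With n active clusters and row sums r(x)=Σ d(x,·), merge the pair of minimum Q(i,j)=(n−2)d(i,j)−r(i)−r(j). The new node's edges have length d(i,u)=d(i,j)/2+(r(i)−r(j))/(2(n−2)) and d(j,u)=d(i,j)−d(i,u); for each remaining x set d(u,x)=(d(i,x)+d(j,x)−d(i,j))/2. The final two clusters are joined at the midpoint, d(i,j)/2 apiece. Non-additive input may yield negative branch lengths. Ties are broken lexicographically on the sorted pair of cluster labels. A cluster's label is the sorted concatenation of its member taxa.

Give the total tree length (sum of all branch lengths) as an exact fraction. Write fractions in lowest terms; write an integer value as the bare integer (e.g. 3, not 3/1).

1. join D+N (d=3, Q=-101) ⇒ DN; edges |D|=-1/10, |N|=31/10
  updated: d(DN,H)=29/2, d(DN,M)=3, d(DN,O)=7/2, d(DN,P)=15, d(DN,U)=23/2
2. join H+O (d=5, Q=-76) ⇒ HO; edges |H|=37/8, |O|=3/8
  updated: d(DN,HO)=13/2, d(HO,M)=13/2, d(HO,P)=15/2, d(HO,U)=25/2
3. join M+P (d=2, Q=-50) ⇒ MP; edges |M|=-13/6, |P|=25/6
  updated: d(DN,MP)=8, d(HO,MP)=6, d(MP,U)=9
4. join DN+HO (d=13/2, Q=-38) ⇒ DHNO; edges |DN|=7/2, |HO|=3
  updated: d(DHNO,MP)=15/4, d(DHNO,U)=35/4
5. join DHNO+MP (d=15/4, Q=-43/2) ⇒ DHMNOP; edges |DHNO|=7/4, |MP|=2
  updated: d(DHMNOP,U)=7
6. join DHMNOP+U (d=7) ⇒ DHMNOPU; edges |DHMNOP|=7/2, |U|=7/2
final tree: ((((D:-1/10,N:31/10):7/2,(H:37/8,O:3/8):3):7/4,(M:-13/6,P:25/6):2):7/2,U:7/2)
total length: 109/4

109/4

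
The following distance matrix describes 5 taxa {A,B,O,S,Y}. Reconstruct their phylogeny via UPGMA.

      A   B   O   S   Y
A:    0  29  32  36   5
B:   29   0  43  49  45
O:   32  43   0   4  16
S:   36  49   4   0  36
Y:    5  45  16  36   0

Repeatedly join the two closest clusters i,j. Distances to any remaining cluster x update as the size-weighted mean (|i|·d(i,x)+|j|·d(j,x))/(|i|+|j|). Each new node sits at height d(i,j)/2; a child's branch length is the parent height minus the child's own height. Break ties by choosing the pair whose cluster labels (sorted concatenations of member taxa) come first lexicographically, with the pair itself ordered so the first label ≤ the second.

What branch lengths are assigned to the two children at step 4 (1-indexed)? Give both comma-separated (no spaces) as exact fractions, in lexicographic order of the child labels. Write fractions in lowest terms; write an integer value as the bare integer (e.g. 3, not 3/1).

1. join O+S (d=4) ⇒ OS; edges |O|=2, |S|=2
  updated: d(A,OS)=34, d(B,OS)=46, d(OS,Y)=26
2. join A+Y (d=5) ⇒ AY; edges |A|=5/2, |Y|=5/2
  updated: d(AY,B)=37, d(AY,OS)=30
3. join AY+OS (d=30) ⇒ AOSY; edges |AY|=25/2, |OS|=13
  updated: d(AOSY,B)=83/2
4. join AOSY+B (d=83/2) ⇒ ABOSY; edges |AOSY|=23/4, |B|=83/4
final tree: (((A:5/2,Y:5/2):25/2,(O:2,S:2):13):23/4,B:83/4)
total length: 61

23/4,83/4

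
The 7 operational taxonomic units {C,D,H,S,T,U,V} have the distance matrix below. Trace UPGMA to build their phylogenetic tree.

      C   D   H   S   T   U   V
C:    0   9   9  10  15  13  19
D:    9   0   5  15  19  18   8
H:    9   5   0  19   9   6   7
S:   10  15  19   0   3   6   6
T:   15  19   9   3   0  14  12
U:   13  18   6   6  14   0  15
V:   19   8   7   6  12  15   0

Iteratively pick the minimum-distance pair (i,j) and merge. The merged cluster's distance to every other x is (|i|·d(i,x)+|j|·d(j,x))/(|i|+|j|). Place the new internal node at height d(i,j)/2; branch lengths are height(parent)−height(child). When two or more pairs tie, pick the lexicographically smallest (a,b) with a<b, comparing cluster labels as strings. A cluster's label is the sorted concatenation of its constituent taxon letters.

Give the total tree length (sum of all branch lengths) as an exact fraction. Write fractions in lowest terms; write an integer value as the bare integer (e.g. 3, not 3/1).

32

iteration 1: select S,T (d=3); attach at lengths (3/2, 3/2); label the merged cluster ST
  updated: d(C,ST)=25/2, d(D,ST)=17, d(H,ST)=14, d(ST,U)=10, d(ST,V)=9
iteration 2: select D,H (d=5); attach at lengths (5/2, 5/2); label the merged cluster DH
  updated: d(C,DH)=9, d(DH,ST)=31/2, d(DH,U)=12, d(DH,V)=15/2
iteration 3: select DH,V (d=15/2); attach at lengths (5/4, 15/4); label the merged cluster DHV
  updated: d(C,DHV)=37/3, d(DHV,ST)=40/3, d(DHV,U)=13
iteration 4: select ST,U (d=10); attach at lengths (7/2, 5); label the merged cluster STU
  updated: d(C,STU)=38/3, d(DHV,STU)=119/9
iteration 5: select C,DHV (d=37/3); attach at lengths (37/6, 29/12); label the merged cluster CDHV
  updated: d(CDHV,STU)=157/12
iteration 6: select CDHV,STU (d=157/12); attach at lengths (3/8, 37/24); label the merged cluster CDHSTUV
final tree: ((C:37/6,((D:5/2,H:5/2):5/4,V:15/4):29/12):3/8,((S:3/2,T:3/2):7/2,U:5):37/24)
total length: 32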